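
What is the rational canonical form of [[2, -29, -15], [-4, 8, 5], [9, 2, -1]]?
R = [[0, 0, -25], [1, 0, -15], [0, 1, 9]]

The invariant factors of A (the non-unit diagonal entries of the Smith normal form of xI - A over ℚ[x]) are (x - 5)^2(x + 1), each dividing the next. The characteristic polynomial is their product, (x - 5)^2(x + 1).

The rational canonical form is the block-diagonal matrix of companion matrices C(f_i):
R = [[0, 0, -25], [1, 0, -15], [0, 1, 9]].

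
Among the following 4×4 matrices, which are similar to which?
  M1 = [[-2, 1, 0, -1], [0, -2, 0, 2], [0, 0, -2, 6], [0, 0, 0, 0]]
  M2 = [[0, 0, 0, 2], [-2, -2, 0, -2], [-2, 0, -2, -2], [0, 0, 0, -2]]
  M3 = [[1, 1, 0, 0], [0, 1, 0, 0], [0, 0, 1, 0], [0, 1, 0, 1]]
Characteristic polynomials: χ_{M1} = x(x + 2)^3, χ_{M2} = x(x + 2)^3, χ_{M3} = (x - 1)^4.

{M1}: invariant factors x + 2, x(x + 2)^2.

{M2}: invariant factors x + 2, x + 2, x(x + 2).

{M3}: invariant factors x - 1, x - 1, (x - 1)^2.

Matrices are similar if and only if their invariant-factor lists agree; the partition into similarity classes is {M1}, {M2}, {M3}.

3 classes: {M1}, {M2}, {M3}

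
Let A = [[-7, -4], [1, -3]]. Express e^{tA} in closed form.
A has Jordan form J = [[-5, 1], [0, -5]] with A = PJP^{-1}, so e^{tA} = P e^{tJ} P^{-1}.

For a Jordan block J_k(λ), e^{tJ_k(λ)} = e^{λt} · (I + tN + t^2 N^2/2! + ... + t^{k-1} N^{k-1}/(k-1)!) where N is the nilpotent superdiagonal part.

Assembling the blocks and conjugating back gives the entries of e^{tA} as shown above.

e^{tA} = [[(1 - 2*t)*e^{-5*t}, -4*t*e^{-5*t}], [t*e^{-5*t}, (2*t + 1)*e^{-5*t}]]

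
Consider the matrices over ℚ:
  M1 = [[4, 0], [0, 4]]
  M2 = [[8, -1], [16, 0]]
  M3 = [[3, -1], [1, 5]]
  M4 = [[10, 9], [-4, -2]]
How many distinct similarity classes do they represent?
Characteristic polynomials: χ_{M1} = (x - 4)^2, χ_{M2} = (x - 4)^2, χ_{M3} = (x - 4)^2, χ_{M4} = (x - 4)^2.

{M1}: invariant factors x - 4, x - 4.

{M2, M3, M4}: invariant factors (x - 4)^2.

Matrices are similar if and only if their invariant-factor lists agree; the partition into similarity classes is {M1}, {M2, M3, M4}.

2 classes: {M1}, {M2, M3, M4}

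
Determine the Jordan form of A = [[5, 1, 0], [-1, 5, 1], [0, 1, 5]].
J = [[5, 1, 0], [0, 5, 1], [0, 0, 5]]

The characteristic polynomial is det(xI - A) = (x - 5)^3, so the eigenvalues are 5 (algebraic multiplicity 3).

For λ = 5: rank(A - 5I) = 2, rank((A - 5I)^2) = 1, rank((A - 5I)^3) = 0. The eigenspace has dimension 3 - 2 = 1, so there is 1 Jordan block; the rank sequence gives block sizes [3].

Assembling the blocks gives the Jordan form J above.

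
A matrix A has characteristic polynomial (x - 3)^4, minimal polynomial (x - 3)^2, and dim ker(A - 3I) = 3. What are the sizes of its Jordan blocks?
λ = 3: algebraic multiplicity 4 (exponent in χ_A), largest block size 2 (exponent in m_A), 3 blocks (geometric multiplicity). These force block sizes [2, 1, 1].

Jordan blocks: (3, 2), (3, 1), (3, 1)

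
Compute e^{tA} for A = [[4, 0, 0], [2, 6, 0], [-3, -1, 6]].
e^{tA} = [[e^{4*t}, 0, 0], [e^{6*t} - e^{4*t}, e^{6*t}, 0], [-t*e^{6*t} - e^{6*t} + e^{4*t}, -t*e^{6*t}, e^{6*t}]]

A has Jordan form J = [[4, 0, 0], [0, 6, 1], [0, 0, 6]] with A = PJP^{-1}, so e^{tA} = P e^{tJ} P^{-1}.

For a Jordan block J_k(λ), e^{tJ_k(λ)} = e^{λt} · (I + tN + t^2 N^2/2! + ... + t^{k-1} N^{k-1}/(k-1)!) where N is the nilpotent superdiagonal part.

Assembling the blocks and conjugating back gives the entries of e^{tA} as shown above.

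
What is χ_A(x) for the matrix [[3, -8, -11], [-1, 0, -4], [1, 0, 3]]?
χ_A(x) = (x - 2)^3

xI - A = [[x - 3, 8, 11], [1, x, 4], [-1, 0, x - 3]].

Expanding det(xI - A) along the first row:
det(xI - A) = + (x - 3)·det([[x, 4], [0, x - 3]]) - (8)·det([[1, 4], [-1, x - 3]]) + (11)·det([[1, x], [-1, 0]]).

Evaluating gives χ_A(x) = x^3 - 6x^2 + 12x - 8 = (x - 2)^3.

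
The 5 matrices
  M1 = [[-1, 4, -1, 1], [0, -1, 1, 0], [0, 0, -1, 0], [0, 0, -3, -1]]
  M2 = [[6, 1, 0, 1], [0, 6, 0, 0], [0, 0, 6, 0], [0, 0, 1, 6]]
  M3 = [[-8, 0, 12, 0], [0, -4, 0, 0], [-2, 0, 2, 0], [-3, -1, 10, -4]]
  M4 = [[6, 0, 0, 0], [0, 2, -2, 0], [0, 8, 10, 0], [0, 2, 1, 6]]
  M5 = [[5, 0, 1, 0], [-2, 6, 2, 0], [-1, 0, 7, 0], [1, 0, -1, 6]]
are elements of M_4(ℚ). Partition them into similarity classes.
Characteristic polynomials: χ_{M1} = (x + 1)^4, χ_{M2} = (x - 6)^4, χ_{M3} = (x + 2)(x + 4)^3, χ_{M4} = (x - 6)^4, χ_{M5} = (x - 6)^4.

{M1}: invariant factors x + 1, (x + 1)^3.

{M2}: invariant factors x - 6, (x - 6)^3.

{M3}: invariant factors x + 4, (x + 2)(x + 4)^2.

{M4, M5}: invariant factors x - 6, x - 6, (x - 6)^2.

Matrices are similar if and only if their invariant-factor lists agree; the partition into similarity classes is {M1}, {M2}, {M3}, {M4, M5}.

4 classes: {M1}, {M2}, {M3}, {M4, M5}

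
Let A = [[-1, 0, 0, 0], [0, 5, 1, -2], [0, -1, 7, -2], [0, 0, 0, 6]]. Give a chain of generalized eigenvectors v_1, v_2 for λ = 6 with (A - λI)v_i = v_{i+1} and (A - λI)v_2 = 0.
We seek v_1 ∈ ker((A - 6I)^2) \ ker(A - 6I), then set v_{i+1} = (A - 6I) v_i.

One such chain is v_1 = [[0, -6, -9, -2]]^T, v_2 = [[0, 1, 1, 0]]^T. Check: (A - 6I) v_2 = [[0, 0, 0, 0]]^T = 0.

v_1 = [[0, -6, -9, -2]]^T, v_2 = [[0, 1, 1, 0]]^T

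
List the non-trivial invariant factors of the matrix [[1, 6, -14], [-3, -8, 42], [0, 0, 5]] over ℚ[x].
(x - 5)(x + 2)(x + 5)

The Jordan structure of A has elementary divisors (x + 5), (x + 2), (x - 5). Arranging the block sizes at each eigenvalue in decreasing order and taking row products gives the invariant factors.

Invariant factors (smallest first, each dividing the next): (x - 5)(x + 2)(x + 5).

Check: the last factor (x - 5)(x + 2)(x + 5) is the minimal polynomial, and the product (x - 5)(x + 2)(x + 5) is the characteristic polynomial.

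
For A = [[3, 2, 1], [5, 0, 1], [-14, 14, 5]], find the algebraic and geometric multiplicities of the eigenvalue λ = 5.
algebraic multiplicity 2, geometric multiplicity 1

The characteristic polynomial is (x - 5)^2(x + 2), so the factor x - 5 appears with exponent 2: the algebraic multiplicity is 2.

rank(A - 5I) = 2, so the eigenspace has dimension 3 - 2 = 1: the geometric multiplicity is 1.

Since 1 < 2, A is not diagonalizable.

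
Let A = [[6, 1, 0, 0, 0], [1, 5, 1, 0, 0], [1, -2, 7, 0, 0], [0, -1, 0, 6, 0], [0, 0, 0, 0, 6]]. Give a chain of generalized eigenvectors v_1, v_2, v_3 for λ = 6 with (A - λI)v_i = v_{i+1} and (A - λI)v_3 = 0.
v_1 = [[0, 0, 1, 1, 0]]^T, v_2 = [[0, 1, 1, 0, 0]]^T, v_3 = [[1, 0, -1, -1, 0]]^T

We seek v_1 ∈ ker((A - 6I)^3) \ ker((A - 6I)^2), then set v_{i+1} = (A - 6I) v_i.

One such chain is v_1 = [[0, 0, 1, 1, 0]]^T, v_2 = [[0, 1, 1, 0, 0]]^T, v_3 = [[1, 0, -1, -1, 0]]^T. Check: (A - 6I) v_3 = [[0, 0, 0, 0, 0]]^T = 0.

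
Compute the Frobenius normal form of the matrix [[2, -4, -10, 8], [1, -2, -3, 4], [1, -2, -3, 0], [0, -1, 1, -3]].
The invariant factors of A (the non-unit diagonal entries of the Smith normal form of xI - A over ℚ[x]) are x^2 + 3x + 4, x^2 + 3x + 4, each dividing the next. The characteristic polynomial is their product, (x^2 + 3x + 4)^2.

The rational canonical form is the block-diagonal matrix of companion matrices C(f_i):
R = [[0, -4, 0, 0], [1, -3, 0, 0], [0, 0, 0, -4], [0, 0, 1, -3]].

Note the characteristic polynomial does not split into linear factors over ℚ, so A has no Jordan form over ℚ; the rational canonical form exists over any field.

R = [[0, -4, 0, 0], [1, -3, 0, 0], [0, 0, 0, -4], [0, 0, 1, -3]]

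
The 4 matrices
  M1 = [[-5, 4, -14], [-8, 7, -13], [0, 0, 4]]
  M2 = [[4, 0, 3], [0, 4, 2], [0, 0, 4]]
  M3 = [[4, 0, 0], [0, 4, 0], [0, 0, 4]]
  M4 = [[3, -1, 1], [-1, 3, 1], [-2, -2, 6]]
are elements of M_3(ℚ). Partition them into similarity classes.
Characteristic polynomials: χ_{M1} = (x - 4)(x - 3)(x + 1), χ_{M2} = (x - 4)^3, χ_{M3} = (x - 4)^3, χ_{M4} = (x - 4)^3.

{M1}: invariant factors (x - 4)(x - 3)(x + 1).

{M2, M4}: invariant factors x - 4, (x - 4)^2.

{M3}: invariant factors x - 4, x - 4, x - 4.

Matrices are similar if and only if their invariant-factor lists agree; the partition into similarity classes is {M1}, {M2, M4}, {M3}.

3 classes: {M1}, {M2, M4}, {M3}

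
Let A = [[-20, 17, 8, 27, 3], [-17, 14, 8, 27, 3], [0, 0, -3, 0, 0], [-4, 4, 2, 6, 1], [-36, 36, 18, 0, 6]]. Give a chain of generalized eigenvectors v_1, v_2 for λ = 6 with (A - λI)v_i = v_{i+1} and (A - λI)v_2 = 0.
v_1 = [[6, 6, 0, 2, 1]]^T, v_2 = [[3, 3, 0, 1, 0]]^T

We seek v_1 ∈ ker((A - 6I)^2) \ ker(A - 6I), then set v_{i+1} = (A - 6I) v_i.

One such chain is v_1 = [[6, 6, 0, 2, 1]]^T, v_2 = [[3, 3, 0, 1, 0]]^T. Check: (A - 6I) v_2 = [[0, 0, 0, 0, 0]]^T = 0.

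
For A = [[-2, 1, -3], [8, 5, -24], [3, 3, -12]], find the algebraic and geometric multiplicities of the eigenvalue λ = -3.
algebraic multiplicity 3, geometric multiplicity 2

The characteristic polynomial is (x + 3)^3, so the factor x + 3 appears with exponent 3: the algebraic multiplicity is 3.

rank(A + 3I) = 1, so the eigenspace has dimension 3 - 1 = 2: the geometric multiplicity is 2.

Since 2 < 3, A is not diagonalizable.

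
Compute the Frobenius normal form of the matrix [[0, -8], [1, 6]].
The invariant factors of A (the non-unit diagonal entries of the Smith normal form of xI - A over ℚ[x]) are (x - 4)(x - 2), each dividing the next. The characteristic polynomial is their product, (x - 4)(x - 2).

The rational canonical form is the block-diagonal matrix of companion matrices C(f_i):
R = [[0, -8], [1, 6]].

R = [[0, -8], [1, 6]]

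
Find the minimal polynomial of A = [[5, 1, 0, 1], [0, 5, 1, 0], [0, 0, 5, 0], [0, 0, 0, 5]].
The characteristic polynomial factors as (x - 5)^4. The minimal polynomial is ∏(x - λ)^{k_λ} where k_λ is the size of the largest Jordan block at λ.

For λ = 5: rank(A - 5I) = 2, and the largest Jordan block has size 3 (the smallest k with rank((A - 5I)^k) = rank((A - 5I)^(k+1))).

So m_A(x) = (x - 5)^3.

m_A(x) = (x - 5)^3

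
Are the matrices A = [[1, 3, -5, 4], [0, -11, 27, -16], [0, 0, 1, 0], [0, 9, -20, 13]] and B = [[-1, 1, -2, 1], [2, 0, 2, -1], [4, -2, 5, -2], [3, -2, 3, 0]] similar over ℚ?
Yes.

Two matrices over a field are similar if and only if they have the same invariant factors.

Both A and B have characteristic polynomial (x - 1)^4 and minimal polynomial (x - 1)^3. Computing further, both have invariant factors x - 1, (x - 1)^3. Hence A and B are similar.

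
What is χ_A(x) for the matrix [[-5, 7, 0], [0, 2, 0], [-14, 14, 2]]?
xI - A = [[x + 5, -7, 0], [0, x - 2, 0], [14, -14, x - 2]].

Expanding det(xI - A) along the first row:
det(xI - A) = + (x + 5)·det([[x - 2, 0], [-14, x - 2]]) - (-7)·det([[0, 0], [14, x - 2]]) + (0)·det([[0, x - 2], [14, -14]]).

Evaluating gives χ_A(x) = x^3 + x^2 - 16x + 20 = (x - 2)^2(x + 5).

χ_A(x) = (x - 2)^2(x + 5)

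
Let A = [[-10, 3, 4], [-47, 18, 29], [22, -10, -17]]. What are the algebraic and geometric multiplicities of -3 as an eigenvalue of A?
The characteristic polynomial is (x + 3)^3, so the factor x + 3 appears with exponent 3: the algebraic multiplicity is 3.

rank(A + 3I) = 2, so the eigenspace has dimension 3 - 2 = 1: the geometric multiplicity is 1.

Since 1 < 3, A is not diagonalizable.

algebraic multiplicity 3, geometric multiplicity 1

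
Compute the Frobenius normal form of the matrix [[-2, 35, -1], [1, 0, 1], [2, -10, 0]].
The invariant factors of A (the non-unit diagonal entries of the Smith normal form of xI - A over ℚ[x]) are (x - 5)(x + 3)(x + 4), each dividing the next. The characteristic polynomial is their product, (x - 5)(x + 3)(x + 4).

The rational canonical form is the block-diagonal matrix of companion matrices C(f_i):
R = [[0, 0, 60], [1, 0, 23], [0, 1, -2]].

R = [[0, 0, 60], [1, 0, 23], [0, 1, -2]]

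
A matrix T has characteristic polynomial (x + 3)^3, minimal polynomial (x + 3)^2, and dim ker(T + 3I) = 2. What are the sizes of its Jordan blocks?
λ = -3: algebraic multiplicity 3 (exponent in χ_T), largest block size 2 (exponent in m_T), 2 blocks (geometric multiplicity). These force block sizes [2, 1].

Jordan blocks: (-3, 2), (-3, 1)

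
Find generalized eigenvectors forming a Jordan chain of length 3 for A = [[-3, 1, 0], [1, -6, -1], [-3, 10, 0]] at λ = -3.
v_1 = [[1, 0, 0]]^T, v_2 = [[0, 1, -3]]^T, v_3 = [[1, 0, 1]]^T

We seek v_1 ∈ ker((A + 3I)^3) \ ker((A + 3I)^2), then set v_{i+1} = (A + 3I) v_i.

One such chain is v_1 = [[1, 0, 0]]^T, v_2 = [[0, 1, -3]]^T, v_3 = [[1, 0, 1]]^T. Check: (A + 3I) v_3 = [[0, 0, 0]]^T = 0.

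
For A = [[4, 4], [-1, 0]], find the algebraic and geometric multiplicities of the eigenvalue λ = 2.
The characteristic polynomial is (x - 2)^2, so the factor x - 2 appears with exponent 2: the algebraic multiplicity is 2.

rank(A - 2I) = 1, so the eigenspace has dimension 2 - 1 = 1: the geometric multiplicity is 1.

Since 1 < 2, A is not diagonalizable.

algebraic multiplicity 2, geometric multiplicity 1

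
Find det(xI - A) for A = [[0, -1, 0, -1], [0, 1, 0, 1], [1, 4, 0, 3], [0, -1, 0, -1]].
xI - A = [[x, 1, 0, 1], [0, x - 1, 0, -1], [-1, -4, x, -3], [0, 1, 0, x + 1]].

Expanding det(xI - A) along the first row:
det(xI - A) = + (x)·det([[x - 1, 0, -1], [-4, x, -3], [1, 0, x + 1]]) - (1)·det([[0, 0, -1], [-1, x, -3], [0, 0, x + 1]]) + (0)·det([[0, x - 1, -1], [-1, -4, -3], [0, 1, x + 1]]) - (1)·det([[0, x - 1, 0], [-1, -4, x], [0, 1, 0]]).

Evaluating gives χ_A(x) = x^4.

χ_A(x) = x^4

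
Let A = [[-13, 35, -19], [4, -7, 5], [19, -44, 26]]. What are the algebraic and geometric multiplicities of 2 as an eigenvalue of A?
The characteristic polynomial is (x - 2)^3, so the factor x - 2 appears with exponent 3: the algebraic multiplicity is 3.

rank(A - 2I) = 2, so the eigenspace has dimension 3 - 2 = 1: the geometric multiplicity is 1.

Since 1 < 3, A is not diagonalizable.

algebraic multiplicity 3, geometric multiplicity 1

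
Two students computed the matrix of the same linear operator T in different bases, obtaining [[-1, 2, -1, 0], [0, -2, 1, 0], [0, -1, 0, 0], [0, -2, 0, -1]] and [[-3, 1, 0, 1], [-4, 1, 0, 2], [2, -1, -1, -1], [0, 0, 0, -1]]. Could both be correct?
Both have characteristic polynomial (x + 1)^4, but the minimal polynomial of A is (x + 1)^3 while the minimal polynomial of B is (x + 1)^2. The minimal polynomial is a similarity invariant, so A and B are not similar.

No.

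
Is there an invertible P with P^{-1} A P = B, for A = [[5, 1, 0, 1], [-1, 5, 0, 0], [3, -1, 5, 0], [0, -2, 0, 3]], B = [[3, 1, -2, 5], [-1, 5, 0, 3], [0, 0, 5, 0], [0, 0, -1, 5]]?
Two matrices over a field are similar if and only if they have the same invariant factors.

Both A and B have characteristic polynomial (x - 5)^2(x - 4)^2 and minimal polynomial (x - 5)^2(x - 4)^2. Computing further, both have invariant factors (x - 5)^2(x - 4)^2. Hence A and B are similar.

Yes.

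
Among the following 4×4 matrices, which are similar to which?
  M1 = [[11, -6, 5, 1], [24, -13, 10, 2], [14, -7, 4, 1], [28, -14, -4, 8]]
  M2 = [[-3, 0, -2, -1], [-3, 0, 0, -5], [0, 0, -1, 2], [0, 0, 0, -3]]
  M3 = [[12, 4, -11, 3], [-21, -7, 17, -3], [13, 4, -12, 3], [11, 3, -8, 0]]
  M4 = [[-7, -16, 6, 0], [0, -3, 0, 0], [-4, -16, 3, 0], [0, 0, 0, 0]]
Characteristic polynomials: χ_{M1} = (x - 6)^2(x + 1)^2, χ_{M2} = x(x + 1)(x + 3)^2, χ_{M3} = x(x + 1)(x + 3)^2, χ_{M4} = x(x + 1)(x + 3)^2.

{M1}: invariant factors (x - 6)^2(x + 1)^2.

{M2, M3}: invariant factors x(x + 1)(x + 3)^2.

{M4}: invariant factors x + 3, x(x + 1)(x + 3).

Matrices are similar if and only if their invariant-factor lists agree; the partition into similarity classes is {M1}, {M2, M3}, {M4}.

3 classes: {M1}, {M2, M3}, {M4}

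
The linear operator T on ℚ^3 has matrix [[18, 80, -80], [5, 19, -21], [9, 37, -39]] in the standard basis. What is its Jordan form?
J = [[-2, 1, 0], [0, -2, 0], [0, 0, 2]]

The characteristic polynomial is det(xI - A) = (x - 2)(x + 2)^2, so the eigenvalues are -2 (algebraic multiplicity 2), 2 (algebraic multiplicity 1).

For λ = -2: rank(A + 2I) = 2, rank((A + 2I)^2) = 1. The eigenspace has dimension 3 - 2 = 1, so there is 1 Jordan block; the rank sequence gives block sizes [2].

For λ = 2: algebraic multiplicity 1 gives one 1×1 block.

Assembling the blocks gives the Jordan form J above.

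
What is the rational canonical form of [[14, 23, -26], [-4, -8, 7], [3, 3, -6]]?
The invariant factors of A (the non-unit diagonal entries of the Smith normal form of xI - A over ℚ[x]) are x^3 + x + 3, each dividing the next. The characteristic polynomial is their product, x^3 + x + 3.

The rational canonical form is the block-diagonal matrix of companion matrices C(f_i):
R = [[0, 0, -3], [1, 0, -1], [0, 1, 0]].

Note the characteristic polynomial does not split into linear factors over ℚ, so A has no Jordan form over ℚ; the rational canonical form exists over any field.

R = [[0, 0, -3], [1, 0, -1], [0, 1, 0]]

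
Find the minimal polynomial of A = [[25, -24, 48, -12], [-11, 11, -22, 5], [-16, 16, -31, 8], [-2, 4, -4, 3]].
m_A(x) = (x - 5)(x - 1)^2

The characteristic polynomial factors as (x - 5)(x - 1)^3. The minimal polynomial is ∏(x - λ)^{k_λ} where k_λ is the size of the largest Jordan block at λ.

For λ = 1: rank(A - I) = 2, and the largest Jordan block has size 2 (the smallest k with rank((A - I)^k) = rank((A - I)^(k+1))).
For λ = 5: rank(A - 5I) = 3, and the largest Jordan block has size 1 (the smallest k with rank((A - 5I)^k) = rank((A - 5I)^(k+1))).

So m_A(x) = (x - 5)(x - 1)^2.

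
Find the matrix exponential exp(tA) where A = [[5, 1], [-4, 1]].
e^{tA} = [[(2*t + 1)*e^{3*t}, t*e^{3*t}], [-4*t*e^{3*t}, (1 - 2*t)*e^{3*t}]]

A has Jordan form J = [[3, 1], [0, 3]] with A = PJP^{-1}, so e^{tA} = P e^{tJ} P^{-1}.

For a Jordan block J_k(λ), e^{tJ_k(λ)} = e^{λt} · (I + tN + t^2 N^2/2! + ... + t^{k-1} N^{k-1}/(k-1)!) where N is the nilpotent superdiagonal part.

Assembling the blocks and conjugating back gives the entries of e^{tA} as shown above.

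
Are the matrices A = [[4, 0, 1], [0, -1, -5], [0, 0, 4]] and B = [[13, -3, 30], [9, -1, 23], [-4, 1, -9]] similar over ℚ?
No.

trace(A) = 7 but trace(B) = 3. The trace is a similarity invariant, so A and B are not similar.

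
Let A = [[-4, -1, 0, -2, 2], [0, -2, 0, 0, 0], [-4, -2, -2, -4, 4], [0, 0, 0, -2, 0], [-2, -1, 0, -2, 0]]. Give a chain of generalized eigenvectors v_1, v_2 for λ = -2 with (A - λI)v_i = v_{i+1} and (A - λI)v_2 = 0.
v_1 = [[0, 1, 0, 1, 2]]^T, v_2 = [[1, 0, 2, 0, 1]]^T

We seek v_1 ∈ ker((A + 2I)^2) \ ker(A + 2I), then set v_{i+1} = (A + 2I) v_i.

One such chain is v_1 = [[0, 1, 0, 1, 2]]^T, v_2 = [[1, 0, 2, 0, 1]]^T. Check: (A + 2I) v_2 = [[0, 0, 0, 0, 0]]^T = 0.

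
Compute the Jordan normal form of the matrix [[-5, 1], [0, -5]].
The characteristic polynomial is det(xI - A) = (x + 5)^2, so the eigenvalues are -5 (algebraic multiplicity 2).

For λ = -5: rank(A + 5I) = 1, rank((A + 5I)^2) = 0. The eigenspace has dimension 2 - 1 = 1, so there is 1 Jordan block; the rank sequence gives block sizes [2].

Assembling the blocks gives the Jordan form J above.

J = [[-5, 1], [0, -5]]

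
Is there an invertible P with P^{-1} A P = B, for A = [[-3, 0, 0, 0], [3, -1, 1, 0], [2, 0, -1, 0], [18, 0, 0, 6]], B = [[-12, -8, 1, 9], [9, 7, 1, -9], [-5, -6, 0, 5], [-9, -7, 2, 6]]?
Two matrices over a field are similar if and only if they have the same invariant factors.

Both A and B have characteristic polynomial (x - 6)(x + 1)^2(x + 3) and minimal polynomial (x - 6)(x + 1)^2(x + 3). Computing further, both have invariant factors (x - 6)(x + 1)^2(x + 3). Hence A and B are similar.

Yes.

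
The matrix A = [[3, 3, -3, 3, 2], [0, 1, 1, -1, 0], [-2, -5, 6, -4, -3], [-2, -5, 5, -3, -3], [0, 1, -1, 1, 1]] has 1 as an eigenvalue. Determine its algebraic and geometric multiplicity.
The characteristic polynomial is (x - 3)(x - 2)(x - 1)^3, so the factor x - 1 appears with exponent 3: the algebraic multiplicity is 3.

rank(A - I) = 4, so the eigenspace has dimension 5 - 4 = 1: the geometric multiplicity is 1.

Since 1 < 3, A is not diagonalizable.

algebraic multiplicity 3, geometric multiplicity 1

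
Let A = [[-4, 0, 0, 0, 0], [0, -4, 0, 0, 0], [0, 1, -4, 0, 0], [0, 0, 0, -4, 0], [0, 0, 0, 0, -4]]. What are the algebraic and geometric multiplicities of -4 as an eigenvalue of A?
algebraic multiplicity 5, geometric multiplicity 4

The characteristic polynomial is (x + 4)^5, so the factor x + 4 appears with exponent 5: the algebraic multiplicity is 5.

rank(A + 4I) = 1, so the eigenspace has dimension 5 - 1 = 4: the geometric multiplicity is 4.

Since 4 < 5, A is not diagonalizable.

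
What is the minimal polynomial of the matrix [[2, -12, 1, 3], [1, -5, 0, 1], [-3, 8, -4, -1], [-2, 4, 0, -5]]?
m_A(x) = (x + 3)^3

The characteristic polynomial factors as (x + 3)^4. The minimal polynomial is ∏(x - λ)^{k_λ} where k_λ is the size of the largest Jordan block at λ.

For λ = -3: rank(A + 3I) = 2, and the largest Jordan block has size 3 (the smallest k with rank((A + 3I)^k) = rank((A + 3I)^(k+1))).

So m_A(x) = (x + 3)^3.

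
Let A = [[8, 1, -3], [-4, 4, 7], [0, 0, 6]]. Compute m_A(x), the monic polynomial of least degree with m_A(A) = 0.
The characteristic polynomial factors as (x - 6)^3. The minimal polynomial is ∏(x - λ)^{k_λ} where k_λ is the size of the largest Jordan block at λ.

For λ = 6: rank(A - 6I) = 2, and the largest Jordan block has size 3 (the smallest k with rank((A - 6I)^k) = rank((A - 6I)^(k+1))).

So m_A(x) = (x - 6)^3.

m_A(x) = (x - 6)^3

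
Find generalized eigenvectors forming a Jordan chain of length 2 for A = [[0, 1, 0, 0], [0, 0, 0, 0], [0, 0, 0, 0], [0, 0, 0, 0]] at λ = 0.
v_1 = [[-2, 1, -2, 0]]^T, v_2 = [[1, 0, 0, 0]]^T

We seek v_1 ∈ ker(A^2) \ ker(A), then set v_{i+1} = A v_i.

One such chain is v_1 = [[-2, 1, -2, 0]]^T, v_2 = [[1, 0, 0, 0]]^T. Check: A v_2 = [[0, 0, 0, 0]]^T = 0.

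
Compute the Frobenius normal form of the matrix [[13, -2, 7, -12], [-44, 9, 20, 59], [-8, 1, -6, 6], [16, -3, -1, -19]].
The invariant factors of A (the non-unit diagonal entries of the Smith normal form of xI - A over ℚ[x]) are (x + 3)(x^3 + 4x + 1), each dividing the next. The characteristic polynomial is their product, (x + 3)(x^3 + 4x + 1).

The rational canonical form is the block-diagonal matrix of companion matrices C(f_i):
R = [[0, 0, 0, -3], [1, 0, 0, -13], [0, 1, 0, -4], [0, 0, 1, -3]].

Note the characteristic polynomial does not split into linear factors over ℚ, so A has no Jordan form over ℚ; the rational canonical form exists over any field.

R = [[0, 0, 0, -3], [1, 0, 0, -13], [0, 1, 0, -4], [0, 0, 1, -3]]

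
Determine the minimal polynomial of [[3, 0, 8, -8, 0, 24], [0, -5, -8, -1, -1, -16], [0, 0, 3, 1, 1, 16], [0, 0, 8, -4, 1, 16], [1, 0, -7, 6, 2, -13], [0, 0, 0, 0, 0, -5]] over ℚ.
The characteristic polynomial factors as (x - 3)^3(x + 5)^3. The minimal polynomial is ∏(x - λ)^{k_λ} where k_λ is the size of the largest Jordan block at λ.

For λ = -5: rank(A + 5I) = 3, and the largest Jordan block has size 1 (the smallest k with rank((A + 5I)^k) = rank((A + 5I)^(k+1))).
For λ = 3: rank(A - 3I) = 5, and the largest Jordan block has size 3 (the smallest k with rank((A - 3I)^k) = rank((A - 3I)^(k+1))).

So m_A(x) = (x - 3)^3(x + 5).

m_A(x) = (x - 3)^3(x + 5)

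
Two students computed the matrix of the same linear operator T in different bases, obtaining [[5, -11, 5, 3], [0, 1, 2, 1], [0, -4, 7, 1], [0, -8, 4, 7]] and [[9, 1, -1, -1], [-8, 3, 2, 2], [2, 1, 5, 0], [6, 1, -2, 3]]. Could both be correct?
Yes.

Two matrices over a field are similar if and only if they have the same invariant factors.

Both A and B have characteristic polynomial (x - 5)^4 and minimal polynomial (x - 5)^2. Computing further, both have invariant factors (x - 5)^2, (x - 5)^2. Hence A and B are similar.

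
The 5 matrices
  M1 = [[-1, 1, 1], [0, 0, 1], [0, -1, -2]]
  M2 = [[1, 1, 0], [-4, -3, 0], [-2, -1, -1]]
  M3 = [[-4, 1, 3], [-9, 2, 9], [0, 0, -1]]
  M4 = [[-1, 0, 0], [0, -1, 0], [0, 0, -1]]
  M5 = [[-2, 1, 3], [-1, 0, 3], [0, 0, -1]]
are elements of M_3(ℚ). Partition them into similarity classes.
2 classes: {M1, M2, M3, M5}, {M4}

Characteristic polynomials: χ_{M1} = (x + 1)^3, χ_{M2} = (x + 1)^3, χ_{M3} = (x + 1)^3, χ_{M4} = (x + 1)^3, χ_{M5} = (x + 1)^3.

{M1, M2, M3, M5}: invariant factors x + 1, (x + 1)^2.

{M4}: invariant factors x + 1, x + 1, x + 1.

Matrices are similar if and only if their invariant-factor lists agree; the partition into similarity classes is {M1, M2, M3, M5}, {M4}.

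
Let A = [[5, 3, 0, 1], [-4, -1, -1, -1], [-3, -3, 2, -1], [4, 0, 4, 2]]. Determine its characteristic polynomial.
xI - A = [[x - 5, -3, 0, -1], [4, x + 1, 1, 1], [3, 3, x - 2, 1], [-4, 0, -4, x - 2]].

Expanding det(xI - A) along the first row:
det(xI - A) = + (x - 5)·det([[x + 1, 1, 1], [3, x - 2, 1], [0, -4, x - 2]]) - (-3)·det([[4, 1, 1], [3, x - 2, 1], [-4, -4, x - 2]]) + (0)·det([[4, x + 1, 1], [3, 3, 1], [-4, 0, x - 2]]) - (-1)·det([[4, x + 1, 1], [3, 3, x - 2], [-4, 0, -4]]).

Evaluating gives χ_A(x) = x^4 - 8x^3 + 24x^2 - 32x + 16 = (x - 2)^4.

χ_A(x) = (x - 2)^4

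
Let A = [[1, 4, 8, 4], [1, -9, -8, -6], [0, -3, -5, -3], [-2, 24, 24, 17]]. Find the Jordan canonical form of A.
J = [[1, 1, 0, 0], [0, 1, 1, 0], [0, 0, 1, 0], [0, 0, 0, 1]]

The characteristic polynomial is det(xI - A) = (x - 1)^4, so the eigenvalues are 1 (algebraic multiplicity 4).

For λ = 1: rank(A - I) = 2, rank((A - I)^2) = 1, rank((A - I)^3) = 0. The eigenspace has dimension 4 - 2 = 2, so there are 2 Jordan blocks; the rank sequence gives block sizes [3, 1].

Assembling the blocks gives the Jordan form J above.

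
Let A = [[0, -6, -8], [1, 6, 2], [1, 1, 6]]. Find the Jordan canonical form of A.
J = [[4, 1, 0], [0, 4, 1], [0, 0, 4]]

The characteristic polynomial is det(xI - A) = (x - 4)^3, so the eigenvalues are 4 (algebraic multiplicity 3).

For λ = 4: rank(A - 4I) = 2, rank((A - 4I)^2) = 1, rank((A - 4I)^3) = 0. The eigenspace has dimension 3 - 2 = 1, so there is 1 Jordan block; the rank sequence gives block sizes [3].

Assembling the blocks gives the Jordan form J above.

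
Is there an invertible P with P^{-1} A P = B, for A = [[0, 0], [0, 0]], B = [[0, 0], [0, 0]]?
Two matrices over a field are similar if and only if they have the same invariant factors.

Both A and B have characteristic polynomial x^2 and minimal polynomial x. Computing further, both have invariant factors x, x. Hence A and B are similar.

Yes.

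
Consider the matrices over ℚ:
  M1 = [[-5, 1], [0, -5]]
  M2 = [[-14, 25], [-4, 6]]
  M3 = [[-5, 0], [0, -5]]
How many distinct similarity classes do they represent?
Characteristic polynomials: χ_{M1} = (x + 5)^2, χ_{M2} = (x + 4)^2, χ_{M3} = (x + 5)^2.

{M1}: invariant factors (x + 5)^2.

{M2}: invariant factors (x + 4)^2.

{M3}: invariant factors x + 5, x + 5.

Matrices are similar if and only if their invariant-factor lists agree; the partition into similarity classes is {M1}, {M2}, {M3}.

3 classes: {M1}, {M2}, {M3}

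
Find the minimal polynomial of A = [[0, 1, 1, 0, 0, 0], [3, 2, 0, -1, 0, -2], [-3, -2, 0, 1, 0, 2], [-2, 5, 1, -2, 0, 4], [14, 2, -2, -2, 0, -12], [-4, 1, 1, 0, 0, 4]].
m_A(x) = x^2(x - 4)

The characteristic polynomial factors as x^5(x - 4). The minimal polynomial is ∏(x - λ)^{k_λ} where k_λ is the size of the largest Jordan block at λ.

For λ = 0: rank(A) = 3, and the largest Jordan block has size 2 (the smallest k with rank(A^k) = rank(A^(k+1))).
For λ = 4: rank(A - 4I) = 5, and the largest Jordan block has size 1 (the smallest k with rank((A - 4I)^k) = rank((A - 4I)^(k+1))).

So m_A(x) = x^2(x - 4).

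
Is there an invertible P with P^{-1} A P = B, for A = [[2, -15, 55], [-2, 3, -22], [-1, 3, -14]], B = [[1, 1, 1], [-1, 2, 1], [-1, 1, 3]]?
No.

trace(A) = -9 but trace(B) = 6. The trace is a similarity invariant, so A and B are not similar.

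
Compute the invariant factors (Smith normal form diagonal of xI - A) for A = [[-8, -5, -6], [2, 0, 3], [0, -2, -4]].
(x + 4)^3

The Jordan structure of A has elementary divisors (x + 4)^3. Arranging the block sizes at each eigenvalue in decreasing order and taking row products gives the invariant factors.

Invariant factors (smallest first, each dividing the next): (x + 4)^3.

Check: the last factor (x + 4)^3 is the minimal polynomial, and the product (x + 4)^3 is the characteristic polynomial.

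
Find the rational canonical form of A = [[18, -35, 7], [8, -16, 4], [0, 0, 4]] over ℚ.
R = [[4, 0, 0], [0, 0, 8], [0, 1, 2]]

The invariant factors of A (the non-unit diagonal entries of the Smith normal form of xI - A over ℚ[x]) are x - 4, (x - 4)(x + 2), each dividing the next. The characteristic polynomial is their product, (x - 4)^2(x + 2).

The rational canonical form is the block-diagonal matrix of companion matrices C(f_i):
R = [[4, 0, 0], [0, 0, 8], [0, 1, 2]].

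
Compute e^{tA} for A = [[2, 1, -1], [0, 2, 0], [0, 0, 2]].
A has Jordan form J = [[2, 1, 0], [0, 2, 0], [0, 0, 2]] with A = PJP^{-1}, so e^{tA} = P e^{tJ} P^{-1}.

For a Jordan block J_k(λ), e^{tJ_k(λ)} = e^{λt} · (I + tN + t^2 N^2/2! + ... + t^{k-1} N^{k-1}/(k-1)!) where N is the nilpotent superdiagonal part.

Assembling the blocks and conjugating back gives the entries of e^{tA} as shown above.

e^{tA} = [[e^{2*t}, t*e^{2*t}, -t*e^{2*t}], [0, e^{2*t}, 0], [0, 0, e^{2*t}]]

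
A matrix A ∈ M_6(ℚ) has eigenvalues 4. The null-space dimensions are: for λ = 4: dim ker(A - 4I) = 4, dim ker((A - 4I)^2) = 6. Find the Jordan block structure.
λ = 4: successive nullity increments [4, 2] count blocks of size ≥ k; block sizes are [2, 2, 1, 1].

Jordan blocks: (4, 2), (4, 2), (4, 1), (4, 1)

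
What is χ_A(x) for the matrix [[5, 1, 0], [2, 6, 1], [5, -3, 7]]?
xI - A = [[x - 5, -1, 0], [-2, x - 6, -1], [-5, 3, x - 7]].

Expanding det(xI - A) along the first row:
det(xI - A) = + (x - 5)·det([[x - 6, -1], [3, x - 7]]) - (-1)·det([[-2, -1], [-5, x - 7]]) + (0)·det([[-2, x - 6], [-5, 3]]).

Evaluating gives χ_A(x) = x^3 - 18x^2 + 108x - 216 = (x - 6)^3.

χ_A(x) = (x - 6)^3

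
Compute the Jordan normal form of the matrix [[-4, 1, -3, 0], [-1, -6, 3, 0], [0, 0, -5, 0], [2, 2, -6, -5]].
The characteristic polynomial is det(xI - A) = (x + 5)^4, so the eigenvalues are -5 (algebraic multiplicity 4).

For λ = -5: rank(A + 5I) = 1, rank((A + 5I)^2) = 0. The eigenspace has dimension 4 - 1 = 3, so there are 3 Jordan blocks; the rank sequence gives block sizes [2, 1, 1].

Assembling the blocks gives the Jordan form J above.

J = [[-5, 1, 0, 0], [0, -5, 0, 0], [0, 0, -5, 0], [0, 0, 0, -5]]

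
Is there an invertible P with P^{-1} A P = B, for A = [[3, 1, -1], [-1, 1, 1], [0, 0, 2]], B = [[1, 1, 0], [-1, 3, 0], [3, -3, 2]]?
Yes.

Two matrices over a field are similar if and only if they have the same invariant factors.

Both A and B have characteristic polynomial (x - 2)^3 and minimal polynomial (x - 2)^2. Computing further, both have invariant factors x - 2, (x - 2)^2. Hence A and B are similar.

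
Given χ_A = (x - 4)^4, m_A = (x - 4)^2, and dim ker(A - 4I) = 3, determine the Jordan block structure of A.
Jordan blocks: (4, 2), (4, 1), (4, 1)

λ = 4: algebraic multiplicity 4 (exponent in χ_A), largest block size 2 (exponent in m_A), 3 blocks (geometric multiplicity). These force block sizes [2, 1, 1].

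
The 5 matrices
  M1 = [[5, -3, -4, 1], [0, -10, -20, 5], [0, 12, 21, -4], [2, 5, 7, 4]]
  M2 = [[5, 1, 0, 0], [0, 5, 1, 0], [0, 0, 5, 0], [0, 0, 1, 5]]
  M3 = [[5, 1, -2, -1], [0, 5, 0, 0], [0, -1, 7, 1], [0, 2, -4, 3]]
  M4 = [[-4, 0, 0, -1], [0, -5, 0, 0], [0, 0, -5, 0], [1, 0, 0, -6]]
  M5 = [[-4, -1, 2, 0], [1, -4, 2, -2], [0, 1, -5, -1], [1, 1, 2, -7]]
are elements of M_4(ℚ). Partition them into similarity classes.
4 classes: {M1, M2}, {M3}, {M4}, {M5}

Characteristic polynomials: χ_{M1} = (x - 5)^4, χ_{M2} = (x - 5)^4, χ_{M3} = (x - 5)^4, χ_{M4} = (x + 5)^4, χ_{M5} = (x + 5)^4.

{M1, M2}: invariant factors x - 5, (x - 5)^3.

{M3}: invariant factors x - 5, x - 5, (x - 5)^2.

{M4}: invariant factors x + 5, x + 5, (x + 5)^2.

{M5}: invariant factors (x + 5)^2, (x + 5)^2.

Matrices are similar if and only if their invariant-factor lists agree; the partition into similarity classes is {M1, M2}, {M3}, {M4}, {M5}.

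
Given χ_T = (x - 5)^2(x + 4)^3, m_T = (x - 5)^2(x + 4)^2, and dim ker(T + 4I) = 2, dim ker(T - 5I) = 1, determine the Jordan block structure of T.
λ = -4: algebraic multiplicity 3 (exponent in χ_T), largest block size 2 (exponent in m_T), 2 blocks (geometric multiplicity). These force block sizes [2, 1].
λ = 5: algebraic multiplicity 2 (exponent in χ_T), largest block size 2 (exponent in m_T), 1 block (geometric multiplicity). This forces block sizes [2].

Jordan blocks: (-4, 2), (-4, 1), (5, 2)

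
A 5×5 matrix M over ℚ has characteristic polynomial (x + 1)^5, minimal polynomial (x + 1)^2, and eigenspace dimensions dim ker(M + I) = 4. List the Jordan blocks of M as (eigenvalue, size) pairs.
λ = -1: algebraic multiplicity 5 (exponent in χ_M), largest block size 2 (exponent in m_M), 4 blocks (geometric multiplicity). These force block sizes [2, 1, 1, 1].

Jordan blocks: (-1, 2), (-1, 1), (-1, 1), (-1, 1)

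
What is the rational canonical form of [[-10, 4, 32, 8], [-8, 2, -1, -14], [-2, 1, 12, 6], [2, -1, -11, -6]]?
R = [[-2, 0, 0, 0], [0, 0, 0, 6], [0, 1, 0, 7], [0, 0, 1, 0]]

The invariant factors of A (the non-unit diagonal entries of the Smith normal form of xI - A over ℚ[x]) are x + 2, (x - 3)(x + 1)(x + 2), each dividing the next. The characteristic polynomial is their product, (x - 3)(x + 1)(x + 2)^2.

The rational canonical form is the block-diagonal matrix of companion matrices C(f_i):
R = [[-2, 0, 0, 0], [0, 0, 0, 6], [0, 1, 0, 7], [0, 0, 1, 0]].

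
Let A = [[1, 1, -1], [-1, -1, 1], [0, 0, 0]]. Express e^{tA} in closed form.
A has Jordan form J = [[0, 1, 0], [0, 0, 0], [0, 0, 0]] with A = PJP^{-1}, so e^{tA} = P e^{tJ} P^{-1}.

For a Jordan block J_k(λ), e^{tJ_k(λ)} = e^{λt} · (I + tN + t^2 N^2/2! + ... + t^{k-1} N^{k-1}/(k-1)!) where N is the nilpotent superdiagonal part.

Assembling the blocks and conjugating back gives the entries of e^{tA} as shown above.

e^{tA} = [[t + 1, t, -t], [-t, 1 - t, t], [0, 0, 1]]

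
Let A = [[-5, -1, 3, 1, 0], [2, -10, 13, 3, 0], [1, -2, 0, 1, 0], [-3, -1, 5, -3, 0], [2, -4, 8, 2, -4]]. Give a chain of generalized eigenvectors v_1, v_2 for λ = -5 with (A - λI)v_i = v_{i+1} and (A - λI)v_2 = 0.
v_1 = [[-2, -5, -2, 0, -4]]^T, v_2 = [[-1, -5, -2, 1, -4]]^T

We seek v_1 ∈ ker((A + 5I)^2) \ ker(A + 5I), then set v_{i+1} = (A + 5I) v_i.

One such chain is v_1 = [[-2, -5, -2, 0, -4]]^T, v_2 = [[-1, -5, -2, 1, -4]]^T. Check: (A + 5I) v_2 = [[0, 0, 0, 0, 0]]^T = 0.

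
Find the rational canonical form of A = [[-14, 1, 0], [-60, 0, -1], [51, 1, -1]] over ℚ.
R = [[0, 0, -125], [1, 0, -75], [0, 1, -15]]

The invariant factors of A (the non-unit diagonal entries of the Smith normal form of xI - A over ℚ[x]) are (x + 5)^3, each dividing the next. The characteristic polynomial is their product, (x + 5)^3.

The rational canonical form is the block-diagonal matrix of companion matrices C(f_i):
R = [[0, 0, -125], [1, 0, -75], [0, 1, -15]].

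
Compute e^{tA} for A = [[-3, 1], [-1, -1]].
A has Jordan form J = [[-2, 1], [0, -2]] with A = PJP^{-1}, so e^{tA} = P e^{tJ} P^{-1}.

For a Jordan block J_k(λ), e^{tJ_k(λ)} = e^{λt} · (I + tN + t^2 N^2/2! + ... + t^{k-1} N^{k-1}/(k-1)!) where N is the nilpotent superdiagonal part.

Assembling the blocks and conjugating back gives the entries of e^{tA} as shown above.

e^{tA} = [[(1 - t)*e^{-2*t}, t*e^{-2*t}], [-t*e^{-2*t}, (t + 1)*e^{-2*t}]]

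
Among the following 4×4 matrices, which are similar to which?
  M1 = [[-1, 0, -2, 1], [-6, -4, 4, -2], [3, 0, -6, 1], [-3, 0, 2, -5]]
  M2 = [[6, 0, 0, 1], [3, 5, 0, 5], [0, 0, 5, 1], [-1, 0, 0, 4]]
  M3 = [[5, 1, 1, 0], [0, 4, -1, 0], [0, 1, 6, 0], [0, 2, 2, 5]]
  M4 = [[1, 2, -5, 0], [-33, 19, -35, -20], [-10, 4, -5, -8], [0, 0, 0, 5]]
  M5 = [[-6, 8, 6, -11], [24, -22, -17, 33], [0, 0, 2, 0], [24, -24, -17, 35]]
4 classes: {M1}, {M2, M4}, {M3}, {M5}

Characteristic polynomials: χ_{M1} = (x + 4)^4, χ_{M2} = (x - 5)^4, χ_{M3} = (x - 5)^4, χ_{M4} = (x - 5)^4, χ_{M5} = (x - 3)(x - 2)^3.

{M1}: invariant factors x + 4, x + 4, (x + 4)^2.

{M2, M4}: invariant factors x - 5, (x - 5)^3.

{M3}: invariant factors x - 5, x - 5, (x - 5)^2.

{M5}: invariant factors x - 2, (x - 3)(x - 2)^2.

Matrices are similar if and only if their invariant-factor lists agree; the partition into similarity classes is {M1}, {M2, M4}, {M3}, {M5}.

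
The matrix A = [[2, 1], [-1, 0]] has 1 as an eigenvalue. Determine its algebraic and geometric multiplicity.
The characteristic polynomial is (x - 1)^2, so the factor x - 1 appears with exponent 2: the algebraic multiplicity is 2.

rank(A - I) = 1, so the eigenspace has dimension 2 - 1 = 1: the geometric multiplicity is 1.

Since 1 < 2, A is not diagonalizable.

algebraic multiplicity 2, geometric multiplicity 1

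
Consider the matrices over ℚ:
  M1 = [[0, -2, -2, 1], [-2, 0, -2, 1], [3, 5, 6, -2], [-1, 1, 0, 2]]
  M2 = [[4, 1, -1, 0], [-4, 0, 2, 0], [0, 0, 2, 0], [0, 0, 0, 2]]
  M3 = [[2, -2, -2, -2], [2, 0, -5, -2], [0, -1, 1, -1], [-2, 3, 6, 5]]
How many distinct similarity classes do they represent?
2 classes: {M1, M3}, {M2}

Characteristic polynomials: χ_{M1} = (x - 2)^4, χ_{M2} = (x - 2)^4, χ_{M3} = (x - 2)^4.

{M1, M3}: invariant factors x - 2, (x - 2)^3.

{M2}: invariant factors x - 2, x - 2, (x - 2)^2.

Matrices are similar if and only if their invariant-factor lists agree; the partition into similarity classes is {M1, M3}, {M2}.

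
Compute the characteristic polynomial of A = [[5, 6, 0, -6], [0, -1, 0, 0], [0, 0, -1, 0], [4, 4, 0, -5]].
χ_A(x) = (x - 1)(x + 1)^3

xI - A = [[x - 5, -6, 0, 6], [0, x + 1, 0, 0], [0, 0, x + 1, 0], [-4, -4, 0, x + 5]].

Expanding det(xI - A) along the first row:
det(xI - A) = + (x - 5)·det([[x + 1, 0, 0], [0, x + 1, 0], [-4, 0, x + 5]]) - (-6)·det([[0, 0, 0], [0, x + 1, 0], [-4, 0, x + 5]]) + (0)·det([[0, x + 1, 0], [0, 0, 0], [-4, -4, x + 5]]) - (6)·det([[0, x + 1, 0], [0, 0, x + 1], [-4, -4, 0]]).

Evaluating gives χ_A(x) = x^4 + 2x^3 - 2x - 1 = (x - 1)(x + 1)^3.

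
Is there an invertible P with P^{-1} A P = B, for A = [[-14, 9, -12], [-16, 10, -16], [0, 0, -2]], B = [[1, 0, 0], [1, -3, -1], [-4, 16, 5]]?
trace(A) = -6 but trace(B) = 3. The trace is a similarity invariant, so A and B are not similar.

No.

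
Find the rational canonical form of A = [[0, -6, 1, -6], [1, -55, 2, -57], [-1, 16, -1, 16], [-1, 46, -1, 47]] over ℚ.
The invariant factors of A (the non-unit diagonal entries of the Smith normal form of xI - A over ℚ[x]) are (x + 3)^2(x^2 + 3x + 3), each dividing the next. The characteristic polynomial is their product, (x + 3)^2(x^2 + 3x + 3).

The rational canonical form is the block-diagonal matrix of companion matrices C(f_i):
R = [[0, 0, 0, -27], [1, 0, 0, -45], [0, 1, 0, -30], [0, 0, 1, -9]].

Note the characteristic polynomial does not split into linear factors over ℚ, so A has no Jordan form over ℚ; the rational canonical form exists over any field.

R = [[0, 0, 0, -27], [1, 0, 0, -45], [0, 1, 0, -30], [0, 0, 1, -9]]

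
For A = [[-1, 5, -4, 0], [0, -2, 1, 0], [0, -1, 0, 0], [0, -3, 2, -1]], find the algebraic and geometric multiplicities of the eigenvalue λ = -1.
algebraic multiplicity 4, geometric multiplicity 2

The characteristic polynomial is (x + 1)^4, so the factor x + 1 appears with exponent 4: the algebraic multiplicity is 4.

rank(A + I) = 2, so the eigenspace has dimension 4 - 2 = 2: the geometric multiplicity is 2.

Since 2 < 4, A is not diagonalizable.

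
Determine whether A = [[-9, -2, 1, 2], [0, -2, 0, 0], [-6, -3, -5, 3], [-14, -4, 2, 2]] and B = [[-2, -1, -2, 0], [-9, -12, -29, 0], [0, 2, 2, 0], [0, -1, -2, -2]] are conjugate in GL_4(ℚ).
Yes.

Two matrices over a field are similar if and only if they have the same invariant factors.

Both A and B have characteristic polynomial (x + 2)^2(x + 5)^2 and minimal polynomial (x + 2)(x + 5)^2. Computing further, both have invariant factors x + 2, (x + 2)(x + 5)^2. Hence A and B are similar.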